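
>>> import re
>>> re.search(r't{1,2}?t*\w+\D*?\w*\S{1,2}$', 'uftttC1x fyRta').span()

The pattern matches 1 to 2 of the literal 't' (lazy), then zero or more of the literal 't', then one or more of a word character; then zero or more of a non-digit (lazy), then zero or more of a word character, then 1 to 2 of a non-whitespace character; then anchored at the end.
`re.search` tries every starting position until one works.
The match spans [2:14] → 'tttC1x fyRta'.

(2, 14)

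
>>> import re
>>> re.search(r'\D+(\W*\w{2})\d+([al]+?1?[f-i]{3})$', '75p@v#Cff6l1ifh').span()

(2, 15)

The match spans [2:15] → 'p@v#Cff6l1ifh'.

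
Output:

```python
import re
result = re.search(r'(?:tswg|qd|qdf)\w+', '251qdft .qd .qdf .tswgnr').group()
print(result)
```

The match spans [3:7] → 'qdft'.

qdft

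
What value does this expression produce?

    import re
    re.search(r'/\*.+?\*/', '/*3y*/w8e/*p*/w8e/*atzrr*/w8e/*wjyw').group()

'/*3y*/'

The `?` after the quantifier makes it lazy — it takes as little as possible before letting the rest of the pattern try.
`search` walks the string left to right and returns the first match it finds.
The match spans [0:6] → '/*3y*/'.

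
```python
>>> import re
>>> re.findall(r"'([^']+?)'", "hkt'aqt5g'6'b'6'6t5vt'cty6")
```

['aqt5g', 'b', '6t5vt']

`findall` collects group 1 from each match (3 total).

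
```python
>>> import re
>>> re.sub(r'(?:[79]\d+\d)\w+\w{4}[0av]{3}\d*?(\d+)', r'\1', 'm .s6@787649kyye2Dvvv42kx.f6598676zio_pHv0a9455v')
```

Pattern: one of [79], then one or more of a digit, then a digit (non-capturing group); then one or more of a word character; then exactly 4 of a word character; then exactly 3 of one of [0av], then zero or more of a digit (lazy); then one or more of a digit (captured).
The replacement refers to a captured group, so each match is rewritten using its own captured text.

'm .s6@42kx.f659455v'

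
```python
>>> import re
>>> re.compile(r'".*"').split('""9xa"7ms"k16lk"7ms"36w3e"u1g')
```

Matches to split on: at [0:26] → '""9xa"7ms"k16lk"7ms"36w3e"'.
`split` removes every match and returns the 2 fragments in between.

['', 'u1g']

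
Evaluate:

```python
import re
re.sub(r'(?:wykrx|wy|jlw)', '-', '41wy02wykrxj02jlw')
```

'41-02-j02-'

`|` is ordered: at each position the engine commits to the first alternative that works.
Each match is replaced by '-'.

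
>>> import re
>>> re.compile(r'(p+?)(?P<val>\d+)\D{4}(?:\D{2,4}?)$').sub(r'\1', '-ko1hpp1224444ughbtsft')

'-ko1hpp'

This matches one or more of a literal 'p' (lazy) (captured); then one or more of a digit (captured as 'val'); then exactly 4 of a non-digit; then 2 to 4 of a non-digit (lazy) (non-capturing group); then anchored at the end.
Matches: at [5:22] → 'pp1224444ughbtsft'.
Each match is replaced using the text its own group 1 captured.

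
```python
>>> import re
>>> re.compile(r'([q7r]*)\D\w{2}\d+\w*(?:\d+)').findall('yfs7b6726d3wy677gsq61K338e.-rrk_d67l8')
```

['', 'rr']

Pattern: zero or more of one of [q7r] (captured); then a non-digit; then exactly 2 of a word character, then one or more of a digit, then zero or more of a word character; then one or more of a digit (non-capturing group).
Matches: at [0:25] match 'yfs7b6726d3wy677gsq61K338', group 1 = ''; at [28:37] match 'rrk_d67l8', group 1 = 'rr'.
One capturing group, so `findall` returns just the captured substring from each match — 2 in all.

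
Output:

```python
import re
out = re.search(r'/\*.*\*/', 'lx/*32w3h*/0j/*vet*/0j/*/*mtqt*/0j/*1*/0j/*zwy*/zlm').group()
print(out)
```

`re.search` scans for the first position where the pattern succeeds.
The match spans [2:48] → '/*32w3h*/0j/*vet*/0j/*/*mtqt*/0j/*1*/0j/*zwy*/'.

/*32w3h*/0j/*vet*/0j/*/*mtqt*/0j/*1*/0j/*zwy*/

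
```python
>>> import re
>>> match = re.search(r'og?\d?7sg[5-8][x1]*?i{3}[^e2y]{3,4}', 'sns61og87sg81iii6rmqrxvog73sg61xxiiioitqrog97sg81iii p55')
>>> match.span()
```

(5, 20)

The match spans [5:20] → 'og87sg81iii6rmq'.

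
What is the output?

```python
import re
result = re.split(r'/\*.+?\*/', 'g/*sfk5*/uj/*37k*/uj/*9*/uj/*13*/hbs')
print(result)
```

['g', 'uj', 'uj', 'uj', 'hbs']

Matches to split on: at [1:9] → '/*sfk5*/'; at [11:18] → '/*37k*/'; at [20:25] → '/*9*/'; at [27:33] → '/*13*/'.
`split` removes every match and returns the 5 fragments in between.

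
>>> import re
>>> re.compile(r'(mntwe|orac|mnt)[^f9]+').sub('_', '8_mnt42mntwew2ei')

'8__'

Every occurrence is swapped for '_'.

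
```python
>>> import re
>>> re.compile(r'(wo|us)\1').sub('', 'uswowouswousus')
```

`\1` has to match the exact text group 1 already captured.
Matches: at [2:6] → 'wowo'; at [10:14] → 'usus'.
`sub` substitutes '' at each match site.

'ususwo'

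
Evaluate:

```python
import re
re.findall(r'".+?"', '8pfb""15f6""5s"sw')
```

['""15f6"', '"5s"']

With the lazy modifier that quantifier settles for the fewest repetitions that let the rest of the pattern succeed (the atoms after it are unaffected and can still be greedy).
Scanning left to right: at [4:11] → '""15f6"'; at [11:15] → '"5s"'.
`findall` yields the raw match text (2 of them) because the pattern has no groups.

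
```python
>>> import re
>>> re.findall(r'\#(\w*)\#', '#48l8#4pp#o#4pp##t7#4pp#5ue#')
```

Walking the string: at [0:6] match '#48l8#', group 1 = '48l8'; at [9:12] match '#o#', group 1 = 'o'; at [15:17] match '##', group 1 = ''; at [19:24] match '#4pp#', group 1 = '4pp'.
Because there's exactly one group, `findall` drops the full match and keeps group 1 from each hit.

['48l8', 'o', '', '4pp']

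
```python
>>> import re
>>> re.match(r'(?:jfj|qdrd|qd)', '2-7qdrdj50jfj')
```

None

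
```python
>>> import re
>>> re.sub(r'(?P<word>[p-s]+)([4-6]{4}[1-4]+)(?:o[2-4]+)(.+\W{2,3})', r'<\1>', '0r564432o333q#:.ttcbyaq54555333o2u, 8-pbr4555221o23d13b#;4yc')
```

'0<r>4yc'

Pattern: one or more of a character in [p-s] (captured as 'word'); then exactly 4 of a character in [4-6], then one or more of a character in [1-4] (captured); then a literal 'o', then one or more of a character in [2-4] (non-capturing group); then one or more of any character, then 2 to 3 of a non-word character (captured).
Matches: at [1:57] → 'r564432o333q#:.ttcbyaq54555333o2u, 8-pbr4555221o23d13b#;'.
Each match is replaced using the text its own group 1 captured.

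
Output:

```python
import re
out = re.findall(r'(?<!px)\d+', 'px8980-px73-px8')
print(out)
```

['980', '3']

The negative lookahead/lookbehind blocks any match where the forbidden context is present.
Scanning left to right: at [3:6] → '980'; at [10:11] → '3'.
No capturing groups, so `findall` returns the 2 full match strings.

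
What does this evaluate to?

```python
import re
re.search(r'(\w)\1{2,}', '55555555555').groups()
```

('5',)

The match spans [0:11] → '55555555555'.
Captured: group 1 = '5'.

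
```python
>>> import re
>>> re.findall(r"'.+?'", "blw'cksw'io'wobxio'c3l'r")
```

Because the quantifier is non-greedy, it stops expanding at the earliest point where the rest of the pattern can succeed.
`findall` yields the raw match text (2 of them) because the pattern has no groups.

["'cksw'", "'wobxio'"]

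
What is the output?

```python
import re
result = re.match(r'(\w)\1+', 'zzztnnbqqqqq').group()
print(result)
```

`\1` is not a pattern — it's the concrete string captured by group 1, re-applied verbatim.
`match` is anchored at position 0; if the pattern doesn't fit there, it returns None.
The match spans [0:3] → 'zzz'.
Captured: group 1 = 'z'.

zzz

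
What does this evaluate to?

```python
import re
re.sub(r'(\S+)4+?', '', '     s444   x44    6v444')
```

'            '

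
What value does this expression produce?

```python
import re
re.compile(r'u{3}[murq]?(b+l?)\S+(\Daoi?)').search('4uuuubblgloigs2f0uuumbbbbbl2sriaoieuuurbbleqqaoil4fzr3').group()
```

'uuuubblgloigs2f0uuumbbbbbl2sriaoieuuurbbleqqaoi'

This matches exactly 3 of a literal 'u', then optionally one of [murq]; then one or more of a literal 'b', then optionally the literal 'l' (captured); then one or more of a non-whitespace character; then a non-digit, then the literal 'ao', then optionally a literal 'i' (captured).
The match spans [1:48] → 'uuuubblgloigs2f0uuumbbbbbl2sriaoieuuurbbleqqaoi'.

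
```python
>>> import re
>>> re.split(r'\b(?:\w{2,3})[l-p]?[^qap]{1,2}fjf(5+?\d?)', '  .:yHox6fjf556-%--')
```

['  .:', '55', '6-%--']

Pattern: a word boundary (`\b`, zero-width); then 2 to 3 of a word character (non-capturing group); then optionally a character in [l-p], then 1 to 2 of any character except [qap], then the literal 'fjf'; then one or more of a literal '5' (lazy), then optionally a digit (captured).
Matches to split on: at [4:14] → 'yHox6fjf55'.
The group in the pattern means `split` returns the separators' captures alongside the pieces.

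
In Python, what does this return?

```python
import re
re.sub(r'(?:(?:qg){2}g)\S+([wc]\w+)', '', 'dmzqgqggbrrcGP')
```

This matches the literal 'qg' repeated 2 times, then the literal 'g' (non-capturing group); then one or more of a non-whitespace character; then one of [wc], then one or more of a word character (captured).
Every occurrence is swapped for ''.

'dmz'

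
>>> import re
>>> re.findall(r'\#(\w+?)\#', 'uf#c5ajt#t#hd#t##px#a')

['c5ajt', 'hd', 'px']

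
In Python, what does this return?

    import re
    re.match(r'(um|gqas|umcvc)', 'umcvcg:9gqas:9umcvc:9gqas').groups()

`|` is ordered: at each position the engine commits to the first alternative that works.
`match` is anchored at position 0; if the pattern doesn't fit there, it returns None.
The match spans [0:2] → 'um'.
Captured: group 1 = 'um'.

('um',)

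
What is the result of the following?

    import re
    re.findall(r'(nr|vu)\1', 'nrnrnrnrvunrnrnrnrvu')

['nr', 'nr', 'nr', 'nr']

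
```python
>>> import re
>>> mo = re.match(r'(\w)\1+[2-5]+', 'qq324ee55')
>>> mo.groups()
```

('q',)

The match spans [0:5] → 'qq324'.
Captured: group 1 = 'q'.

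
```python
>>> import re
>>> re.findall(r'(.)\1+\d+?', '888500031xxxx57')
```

`\1` is not a pattern — it's the concrete string captured by group 1, re-applied verbatim.
Walking the string: at [0:4] match '8885', group 1 = '8'; at [4:8] match '0003', group 1 = '0'; at [9:14] match 'xxxx5', group 1 = 'x'.
`findall` collects group 1 from each match (3 total).

['8', '0', 'x']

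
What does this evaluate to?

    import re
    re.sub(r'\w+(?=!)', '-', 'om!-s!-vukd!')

Lookahead/lookbehind check context without consuming it, so the matched span excludes the asserted characters.
`sub` substitutes '-' at each match site.

'-!--!--!'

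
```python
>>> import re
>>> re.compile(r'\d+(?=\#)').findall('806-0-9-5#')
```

['5']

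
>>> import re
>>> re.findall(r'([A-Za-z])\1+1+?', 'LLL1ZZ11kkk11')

['L', 'Z', 'k']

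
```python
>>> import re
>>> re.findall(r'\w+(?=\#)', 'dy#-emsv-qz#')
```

['dy', 'qz']

The positive lookaround only admits positions where the adjacent text matches; those characters stay outside the span.
Scanning left to right: at [0:2] → 'dy'; at [9:11] → 'qz'.
With no groups in the pattern, `findall` gives back each whole match — 2 here.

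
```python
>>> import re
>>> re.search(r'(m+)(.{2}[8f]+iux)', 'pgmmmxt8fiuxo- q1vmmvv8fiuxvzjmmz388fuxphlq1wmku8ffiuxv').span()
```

The match spans [2:12] → 'mmmxt8fiux'.

(2, 12)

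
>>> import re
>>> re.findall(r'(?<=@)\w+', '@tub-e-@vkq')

['tub', 'vkq']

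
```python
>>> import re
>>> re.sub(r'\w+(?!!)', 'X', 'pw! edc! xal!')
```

'Xw! Xc! Xl!'

A negative assertion filters positions out without eating any characters.
Matches: at [0:1] → 'p'; at [4:6] → 'ed'; at [9:11] → 'xa'.
Every occurrence is swapped for 'X'.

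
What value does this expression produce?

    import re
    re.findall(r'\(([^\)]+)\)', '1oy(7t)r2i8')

Matches: at [3:7] match '(7t)', group 1 = '7t'.
Because there's exactly one group, `findall` drops the full match and keeps group 1 from the one hit.

['7t']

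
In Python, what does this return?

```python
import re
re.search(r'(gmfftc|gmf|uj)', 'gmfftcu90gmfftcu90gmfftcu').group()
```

The regex engine tests alternatives in the order written; an earlier branch that matches wins even if a later one would match more.
`re.search` scans for the first position where the pattern succeeds.
The match spans [0:6] → 'gmfftc'.
Captured: group 1 = 'gmfftc'.

'gmfftc'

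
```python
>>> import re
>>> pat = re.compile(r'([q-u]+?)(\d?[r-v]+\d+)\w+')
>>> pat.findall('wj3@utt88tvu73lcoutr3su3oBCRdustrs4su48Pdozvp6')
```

Because the quantifier is non-greedy, it stops expanding at the earliest point where the rest of the pattern can succeed.
2 groups means the one result is a tuple of 2 captured strings — 1 here.

[('u', 'tt88')]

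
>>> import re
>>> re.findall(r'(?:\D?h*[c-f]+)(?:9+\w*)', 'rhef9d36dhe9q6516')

The pattern matches optionally a non-digit, then zero or more of a literal 'h', then one or more of a character in [c-f] (non-capturing group); then one or more of the literal '9', then zero or more of a word character (non-capturing group).
Scanning left to right: at [0:17] → 'rhef9d36dhe9q6516'.
`findall` yields the raw match text (1 of them) because the pattern has no groups.

['rhef9d36dhe9q6516']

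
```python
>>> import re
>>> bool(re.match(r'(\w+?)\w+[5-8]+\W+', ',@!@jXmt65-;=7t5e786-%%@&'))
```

`re.match` only tries the pattern at the start of the string.
Here the pattern fails at index 0, so the call returns None, and `bool(None)` is False.

False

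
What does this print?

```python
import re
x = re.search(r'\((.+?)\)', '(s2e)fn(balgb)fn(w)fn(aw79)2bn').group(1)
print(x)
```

s2e

The match spans [0:5] → '(s2e)'.
Captured: group 1 = 's2e'.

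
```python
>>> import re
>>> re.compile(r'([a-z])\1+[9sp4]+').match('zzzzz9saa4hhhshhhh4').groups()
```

The match spans [0:7] → 'zzzzz9s'.
Captured: group 1 = 'z'.

('z',)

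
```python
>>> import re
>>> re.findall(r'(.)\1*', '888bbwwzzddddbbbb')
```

['8', 'b', 'w', 'z', 'd', 'b']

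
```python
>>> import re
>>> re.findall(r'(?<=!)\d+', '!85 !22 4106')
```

['85', '22']

Lookahead/lookbehind check context without consuming it, so the matched span excludes the asserted characters.
Matches: at [1:3] → '85'; at [5:7] → '22'.
No capturing groups, so `findall` returns the 2 full match strings.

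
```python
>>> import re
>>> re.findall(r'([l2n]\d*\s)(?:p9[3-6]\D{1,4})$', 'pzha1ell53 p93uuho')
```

['l53 ']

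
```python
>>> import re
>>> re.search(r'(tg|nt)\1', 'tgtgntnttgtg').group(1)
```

The match spans [0:4] → 'tgtg'.
Captured: group 1 = 'tg'.

'tg'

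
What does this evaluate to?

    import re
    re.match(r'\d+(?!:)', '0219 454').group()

'0219'

`match` is anchored at position 0; if the pattern doesn't fit there, it returns None.
The match spans [0:4] → '0219'.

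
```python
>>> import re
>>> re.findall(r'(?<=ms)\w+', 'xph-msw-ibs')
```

['w']

The lookaround is zero-width — it requires the adjacent text to match without consuming it, so the asserted text isn't part of the match.
Walking the string: at [6:7] → 'w'.
`findall` yields the raw match text (1 of them) because the pattern has no groups.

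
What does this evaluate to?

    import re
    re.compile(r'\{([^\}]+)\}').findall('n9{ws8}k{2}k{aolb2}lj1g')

['ws8', '2', 'aolb2']

Walking the string: at [2:7] match '{ws8}', group 1 = 'ws8'; at [8:11] match '{2}', group 1 = '2'; at [12:19] match '{aolb2}', group 1 = 'aolb2'.
`findall` collects group 1 from each match (3 total).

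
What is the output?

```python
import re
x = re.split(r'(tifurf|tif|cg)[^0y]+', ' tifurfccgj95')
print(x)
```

[' ', 'tifurf', '']

Alternation isn't longest-match — the leftmost alternative that fits at this position is chosen.
Because the pattern has a capturing group, `split` also inserts each captured text between the pieces.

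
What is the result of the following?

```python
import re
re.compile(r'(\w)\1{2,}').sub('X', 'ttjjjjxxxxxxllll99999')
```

`\1` is not a pattern — it's the concrete string captured by group 1, re-applied verbatim.
Matches: at [2:6] → 'jjjj'; at [6:12] → 'xxxxxx'; at [12:16] → 'llll'; at [16:21] → '99999'.
`sub` substitutes 'X' at each match site.

'ttXXXX'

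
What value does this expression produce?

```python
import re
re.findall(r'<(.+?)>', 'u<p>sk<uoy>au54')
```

['p', 'uoy']

Because the quantifier is non-greedy, it stops expanding at the earliest point where the rest of the pattern can succeed.
With a single group, `findall` returns only what that group captured — 2 items.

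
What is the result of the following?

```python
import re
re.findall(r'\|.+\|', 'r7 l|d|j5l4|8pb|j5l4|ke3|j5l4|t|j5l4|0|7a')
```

Walking the string: at [4:39] → '|d|j5l4|8pb|j5l4|ke3|j5l4|t|j5l4|0|'.
`findall` yields the raw match text (1 of them) because the pattern has no groups.

['|d|j5l4|8pb|j5l4|ke3|j5l4|t|j5l4|0|']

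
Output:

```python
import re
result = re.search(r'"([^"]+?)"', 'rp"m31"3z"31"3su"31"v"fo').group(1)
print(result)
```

m31

`search` walks the string left to right and returns the first match it finds.
The match spans [2:7] → '"m31"'.
Captured: group 1 = 'm31'.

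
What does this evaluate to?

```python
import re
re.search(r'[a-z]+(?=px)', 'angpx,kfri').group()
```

'ang'

The lookaround is zero-width — it requires the adjacent text to match without consuming it, so the asserted text isn't part of the match.
The match spans [0:3] → 'ang'.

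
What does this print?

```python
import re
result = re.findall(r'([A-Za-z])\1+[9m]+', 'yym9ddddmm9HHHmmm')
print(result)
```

['y', 'd', 'H']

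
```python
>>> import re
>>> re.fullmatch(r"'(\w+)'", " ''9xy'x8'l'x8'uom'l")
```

None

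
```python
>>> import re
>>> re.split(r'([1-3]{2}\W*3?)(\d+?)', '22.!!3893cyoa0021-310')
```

This matches exactly 2 of a character in [1-3], then zero or more of a non-word character, then optionally a literal '3' (captured); then one or more of a digit (lazy) (captured).
Matches to split on: at [0:7] → '22.!!38'; at [15:20] → '21-31'.
With a capturing group present, the delimiter's captured portion is kept in the result list.

['', '22.!!3', '8', '93cyoa00', '21-3', '1', '0']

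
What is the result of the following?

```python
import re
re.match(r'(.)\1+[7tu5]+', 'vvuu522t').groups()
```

('v',)

The backreference `\1` re-matches whatever the first group consumed, character for character.
`match` is anchored at position 0; if the pattern doesn't fit there, it returns None.
The match spans [0:5] → 'vvuu5'.
Captured: group 1 = 'v'.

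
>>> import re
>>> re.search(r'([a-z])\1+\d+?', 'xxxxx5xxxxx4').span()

`\1` has to match the exact text group 1 already captured.
`search` walks the string left to right and returns the first match it finds.
The match spans [0:6] → 'xxxxx5'.
Captured: group 1 = 'x'.

(0, 6)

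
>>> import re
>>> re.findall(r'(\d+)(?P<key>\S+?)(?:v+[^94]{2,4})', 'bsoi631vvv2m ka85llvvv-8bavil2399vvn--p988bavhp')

Pattern: one or more of a digit (captured); then one or more of a non-whitespace character (lazy) (captured as 'key'); then one or more of the literal 'v', then 2 to 4 of any character except [94] (non-capturing group).
Matches: at [4:14] match '631vvv2m k', groups = ('631', 'v'); at [15:26] match '85llvvv-8ba', groups = ('85', 'll'); at [29:39] match '2399vvn--p', groups = ('2399', 'v'); at [39:47] match '988bavhp', groups = ('988', 'ba').
Multiple groups make `findall` return tuples — one 2-tuple for each match.

[('631', 'v'), ('85', 'll'), ('2399', 'v'), ('988', 'ba')]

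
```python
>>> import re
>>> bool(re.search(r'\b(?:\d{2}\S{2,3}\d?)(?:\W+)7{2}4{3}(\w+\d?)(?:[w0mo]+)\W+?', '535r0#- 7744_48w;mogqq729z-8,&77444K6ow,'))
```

False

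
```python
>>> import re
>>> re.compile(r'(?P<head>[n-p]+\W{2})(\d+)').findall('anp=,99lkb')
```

[('np=,', '99')]

Pattern: one or more of a character in [n-p], then exactly 2 of a non-word character (captured as 'head'); then one or more of a digit (captured).
Walking the string: at [1:7] match 'np=,99', groups = ('np=,', '99').
`findall` packs the 2 group values into a tuple for every match.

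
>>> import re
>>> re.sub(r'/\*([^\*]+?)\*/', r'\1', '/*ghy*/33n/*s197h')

Matches: at [0:7] → '/*ghy*/'.
`\1` in the replacement pulls in group 1's text for each match.

'ghy33n/*s197h'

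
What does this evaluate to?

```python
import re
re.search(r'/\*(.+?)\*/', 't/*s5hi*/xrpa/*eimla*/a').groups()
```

('s5hi',)

The match spans [1:9] → '/*s5hi*/'.
Captured: group 1 = 's5hi'.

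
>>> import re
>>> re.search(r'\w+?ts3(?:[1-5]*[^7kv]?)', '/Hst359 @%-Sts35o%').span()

(11, 17)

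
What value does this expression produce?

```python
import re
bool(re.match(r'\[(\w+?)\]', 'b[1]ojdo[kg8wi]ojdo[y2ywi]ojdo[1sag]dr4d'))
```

`re.match` only tries the pattern at the start of the string.
Here the pattern fails at index 0, so the call returns None, and `bool(None)` is False.

False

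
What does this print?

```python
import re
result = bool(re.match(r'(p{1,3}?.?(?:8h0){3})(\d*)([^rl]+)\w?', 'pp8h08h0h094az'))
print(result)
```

False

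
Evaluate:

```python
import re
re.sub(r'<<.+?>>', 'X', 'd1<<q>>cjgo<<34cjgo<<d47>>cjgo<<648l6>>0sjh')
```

'd1XcjgoXcjgoX0sjh'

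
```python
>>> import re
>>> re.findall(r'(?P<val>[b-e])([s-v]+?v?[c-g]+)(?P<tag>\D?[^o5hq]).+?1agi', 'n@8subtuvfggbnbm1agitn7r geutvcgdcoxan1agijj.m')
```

[('b', 'tuvfgg', 'bn'), ('e', 'utvcgdc', 'ox')]

The pattern matches a character in [b-e] (captured as 'val'); then one or more of a character in [s-v] (lazy), then optionally the literal 'v', then one or more of a character in [c-g] (captured); then optionally a non-digit, then any character except [o5hq] (captured as 'tag'); then one or more of any character (lazy), then the literal '1a', then the literal 'gi'.
Because the quantifier is non-greedy, it stops expanding at the earliest point where the rest of the pattern can succeed.
Scanning left to right: at [5:20] match 'btuvfggbnbm1agi', groups = ('b', 'tuvfgg', 'bn'); at [26:42] match 'eutvcgdcoxan1agi', groups = ('e', 'utvcgdc', 'ox').
3 groups means each result is a tuple of 3 captured strings — 2 here.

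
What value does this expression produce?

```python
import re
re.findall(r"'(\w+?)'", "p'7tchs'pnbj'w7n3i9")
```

Matches: at [1:8] match "'7tchs'", group 1 = '7tchs'.
`findall` collects group 1 from the one match (1 total).

['7tchs']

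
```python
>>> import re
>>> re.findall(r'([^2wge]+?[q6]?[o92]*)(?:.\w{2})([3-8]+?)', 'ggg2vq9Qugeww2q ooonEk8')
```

2 groups means the one result is a tuple of 2 captured strings — 1 here.

[('q ooo', '8')]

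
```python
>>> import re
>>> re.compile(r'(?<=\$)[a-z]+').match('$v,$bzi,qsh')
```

None

`re.match` only tries the pattern at the start of the string.
Here the pattern fails at index 0, so the call returns None.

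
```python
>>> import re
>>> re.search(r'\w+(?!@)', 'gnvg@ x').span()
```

(0, 3)

Because the assertion is negative and zero-width, positions next to the forbidden text are skipped.
The match spans [0:3] → 'gnv'.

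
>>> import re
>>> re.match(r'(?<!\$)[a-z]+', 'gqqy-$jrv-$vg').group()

`re.match` won't scan ahead — the pattern has to work from the very first character.
The match spans [0:4] → 'gqqy'.

'gqqy'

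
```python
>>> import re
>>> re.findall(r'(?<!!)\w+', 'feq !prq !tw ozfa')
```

The negative lookaround is zero-width — it rules out positions where the adjacent text would match, without consuming anything.
Matches: at [0:3] → 'feq'; at [6:8] → 'rq'; at [11:12] → 'w'; at [13:17] → 'ozfa'.
`findall` yields the raw match text (4 of them) because the pattern has no groups.

['feq', 'rq', 'w', 'ozfa']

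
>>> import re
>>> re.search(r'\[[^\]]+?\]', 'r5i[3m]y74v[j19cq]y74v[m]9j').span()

(3, 7)

`re.search` tries every starting position until one works.
The match spans [3:7] → '[3m]'.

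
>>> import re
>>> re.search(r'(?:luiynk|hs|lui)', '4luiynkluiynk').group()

'luiynk'

Branches in `(...|...)` are attempted left-to-right; the first branch that allows the whole pattern to succeed is taken.
The match spans [1:7] → 'luiynk'.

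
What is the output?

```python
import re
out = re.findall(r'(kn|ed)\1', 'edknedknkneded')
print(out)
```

['kn', 'ed']

The backreference `\1` re-matches whatever the first group consumed, character for character.
`findall` collects group 1 from each match (2 total).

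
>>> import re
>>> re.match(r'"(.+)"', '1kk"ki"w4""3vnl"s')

None

With `match`, the pattern is implicitly anchored at the beginning.
Here position 0 doesn't satisfy it, so the call returns None.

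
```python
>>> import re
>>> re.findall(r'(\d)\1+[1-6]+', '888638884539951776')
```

['8', '8', '9', '7']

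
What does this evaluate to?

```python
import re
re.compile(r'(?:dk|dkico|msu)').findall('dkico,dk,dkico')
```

`|` is ordered: at each position the engine commits to the first alternative that works.
Matches: at [0:2] → 'dk'; at [6:8] → 'dk'; at [9:11] → 'dk'.
`findall` yields the raw match text (3 of them) because the pattern has no groups.

['dk', 'dk', 'dk']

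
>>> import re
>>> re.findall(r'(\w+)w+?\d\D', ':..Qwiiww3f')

['Qwiiw']

The pattern matches one or more of a word character (captured); then one or more of the literal 'w' (lazy), then a digit, then a non-digit.
Matches: at [3:11] match 'Qwiiww3f', group 1 = 'Qwiiw'.
With a single group, `findall` returns only what that group captured — 1 item.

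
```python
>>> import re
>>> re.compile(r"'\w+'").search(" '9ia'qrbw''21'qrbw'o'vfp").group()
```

Unlike `match`, `search` isn't anchored — it looks for the pattern anywhere in the string.
The match spans [1:6] → "'9ia'".

"'9ia'"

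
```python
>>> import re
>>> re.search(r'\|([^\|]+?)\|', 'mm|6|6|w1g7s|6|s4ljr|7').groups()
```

Unlike `match`, `search` isn't anchored — it looks for the pattern anywhere in the string.
The match spans [2:5] → '|6|'.
Captured: group 1 = '6'.

('6',)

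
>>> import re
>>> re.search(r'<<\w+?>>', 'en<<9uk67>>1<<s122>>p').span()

(2, 11)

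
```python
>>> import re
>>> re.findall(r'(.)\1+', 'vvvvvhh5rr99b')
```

['v', 'h', 'r', '9']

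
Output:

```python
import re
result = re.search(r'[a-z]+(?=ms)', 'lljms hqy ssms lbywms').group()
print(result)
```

Lookahead/lookbehind check context without consuming it, so the matched span excludes the asserted characters.
The match spans [0:3] → 'llj'.

llj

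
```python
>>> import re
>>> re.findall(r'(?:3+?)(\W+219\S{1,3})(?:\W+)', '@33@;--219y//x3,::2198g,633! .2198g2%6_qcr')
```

Pattern: one or more of a literal '3' (lazy) (non-capturing group); then one or more of a non-word character, then the literal '219', then 1 to 3 of a non-whitespace character (captured); then one or more of a non-word character (non-capturing group).
Because there's exactly one group, `findall` drops the full match and keeps group 1 from each hit.

['@;--219y/', ',::2198g', '! .2198g2']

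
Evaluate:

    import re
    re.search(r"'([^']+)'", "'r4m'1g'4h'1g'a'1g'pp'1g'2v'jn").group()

The match spans [0:5] → "'r4m'".

"'r4m'"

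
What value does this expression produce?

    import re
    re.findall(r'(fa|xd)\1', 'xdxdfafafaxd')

['xd', 'fa']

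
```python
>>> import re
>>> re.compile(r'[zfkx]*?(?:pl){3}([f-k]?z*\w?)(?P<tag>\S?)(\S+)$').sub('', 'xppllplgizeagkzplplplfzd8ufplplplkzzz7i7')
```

'xppllplgizeag'

The pattern matches zero or more of one of [zfkx] (lazy), then the literal 'pl' repeated 3 times; then optionally a character in [f-k], then zero or more of a literal 'z', then optionally a word character (captured); then optionally a non-whitespace character (captured as 'tag'); then one or more of a non-whitespace character (captured); then anchored at the end.
Matches: at [13:40] → 'kzplplplfzd8ufplplplkzzz7i7'.
`sub` substitutes '' at each match site.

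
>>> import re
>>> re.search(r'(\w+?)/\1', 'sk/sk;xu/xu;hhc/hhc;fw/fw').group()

`\1` is not a pattern — it's the concrete string captured by group 1, re-applied verbatim.
`re.search` scans for the first position where the pattern succeeds.
The match spans [0:5] → 'sk/sk'.
Captured: group 1 = 'sk'.

'sk/sk'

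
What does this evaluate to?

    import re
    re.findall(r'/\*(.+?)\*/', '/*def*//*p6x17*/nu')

['def', 'p6x17']

Because the quantifier is non-greedy, it stops expanding at the earliest point where the rest of the pattern can succeed.
Walking the string: at [0:7] match '/*def*/', group 1 = 'def'; at [7:16] match '/*p6x17*/', group 1 = 'p6x17'.
With a single group, `findall` returns only what that group captured — 2 items.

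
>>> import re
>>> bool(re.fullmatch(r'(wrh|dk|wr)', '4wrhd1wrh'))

False

`fullmatch` succeeds only if the pattern covers the string from start to end.
Here the pattern can't cover the whole string, so the call returns None, and `bool(None)` is False.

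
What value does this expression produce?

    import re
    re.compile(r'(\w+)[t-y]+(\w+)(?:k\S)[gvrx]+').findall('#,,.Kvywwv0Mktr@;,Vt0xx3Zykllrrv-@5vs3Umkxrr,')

[('Kvyww', '0M'), ('5', 's3Um')]

The pattern matches one or more of a word character (captured); then one or more of a character in [t-y]; then one or more of a word character (captured); then the literal 'k', then a non-whitespace character (non-capturing group); then one or more of one of [gvrx].
Scanning left to right: at [4:15] match 'Kvywwv0Mktr', groups = ('Kvyww', '0M'); at [34:44] match '5vs3Umkxrr', groups = ('5', 's3Um').
`findall` packs the 2 group values into a tuple for every match.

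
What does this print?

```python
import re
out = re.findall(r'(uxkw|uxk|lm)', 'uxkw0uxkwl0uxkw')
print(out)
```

Alternation isn't longest-match — the leftmost alternative that fits at this position is chosen.
Because there's exactly one group, `findall` drops the full match and keeps group 1 from each hit.

['uxkw', 'uxkw', 'uxkw']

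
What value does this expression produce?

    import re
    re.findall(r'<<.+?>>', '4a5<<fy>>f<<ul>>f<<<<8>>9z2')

A non-greedy quantifier consumes as few characters as it can — just enough that the remainder of the pattern still matches from where it stops; whatever follows it matches normally.
Walking the string: at [3:9] → '<<fy>>'; at [10:16] → '<<ul>>'; at [17:24] → '<<<<8>>'.
With no groups in the pattern, `findall` gives back each whole match — 3 here.

['<<fy>>', '<<ul>>', '<<<<8>>']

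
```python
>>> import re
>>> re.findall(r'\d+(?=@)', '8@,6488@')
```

The lookaround is zero-width — it requires the adjacent text to match without consuming it, so the asserted text isn't part of the match.
Walking the string: at [0:1] → '8'; at [3:7] → '6488'.
`findall` yields the raw match text (2 of them) because the pattern has no groups.

['8', '6488']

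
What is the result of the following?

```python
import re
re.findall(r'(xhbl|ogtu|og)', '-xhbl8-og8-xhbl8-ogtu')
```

['xhbl', 'og', 'xhbl', 'ogtu']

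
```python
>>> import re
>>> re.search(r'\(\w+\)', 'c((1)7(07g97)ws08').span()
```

(2, 5)

`re.search` tries every starting position until one works.
The match spans [2:5] → '(1)'.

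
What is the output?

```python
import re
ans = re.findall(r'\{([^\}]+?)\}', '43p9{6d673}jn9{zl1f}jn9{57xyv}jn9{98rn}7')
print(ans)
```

['6d673', 'zl1f', '57xyv', '98rn']

Matches: at [4:11] match '{6d673}', group 1 = '6d673'; at [14:20] match '{zl1f}', group 1 = 'zl1f'; at [23:30] match '{57xyv}', group 1 = '57xyv'; at [33:39] match '{98rn}', group 1 = '98rn'.
One capturing group, so `findall` returns just the captured substring from each match — 4 in all.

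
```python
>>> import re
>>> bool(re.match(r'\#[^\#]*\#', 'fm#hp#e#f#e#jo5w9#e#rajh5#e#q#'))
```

With `match`, the pattern is implicitly anchored at the beginning.
Here position 0 doesn't satisfy it, so the call returns None, and `bool(None)` is False.

False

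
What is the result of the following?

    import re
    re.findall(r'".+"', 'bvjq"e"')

['"e"']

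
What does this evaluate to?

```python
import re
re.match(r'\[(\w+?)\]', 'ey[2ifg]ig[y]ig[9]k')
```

None

With `match`, the pattern is implicitly anchored at the beginning.
Here the string doesn't start with a match, so the call returns None.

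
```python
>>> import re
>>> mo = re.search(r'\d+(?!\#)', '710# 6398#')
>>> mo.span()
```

`(?!…)`/`(?<!…)` only lets a position through if the neighbouring text does NOT match; no characters are consumed.
The match spans [0:2] → '71'.

(0, 2)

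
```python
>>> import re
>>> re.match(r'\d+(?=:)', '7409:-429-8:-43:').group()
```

'7409'

`re.match` only tries the pattern at the start of the string.
The match spans [0:4] → '7409'.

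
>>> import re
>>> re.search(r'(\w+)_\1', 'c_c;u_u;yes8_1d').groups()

('c',)

`\1` is not a pattern — it's the concrete string captured by group 1, re-applied verbatim.
`search` walks the string left to right and returns the first match it finds.
The match spans [0:3] → 'c_c'.
Captured: group 1 = 'c'.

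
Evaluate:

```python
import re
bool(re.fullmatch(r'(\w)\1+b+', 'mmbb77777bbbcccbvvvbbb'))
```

False

`\1` has to match the exact text group 1 already captured.
For `fullmatch`, every character of the input must be accounted for by the pattern.
Here the pattern can't cover the whole string, so the call returns None, and `bool(None)` is False.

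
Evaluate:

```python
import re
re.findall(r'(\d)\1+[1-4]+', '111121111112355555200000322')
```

['1', '5', '0']

A backreference is literal: `\1` must see the identical characters the first group matched.
Scanning left to right: at [0:13] match '1111211111123', group 1 = '1'; at [13:19] match '555552', group 1 = '5'; at [19:27] match '00000322', group 1 = '0'.
One capturing group, so `findall` returns just the captured substring from each match — 3 in all.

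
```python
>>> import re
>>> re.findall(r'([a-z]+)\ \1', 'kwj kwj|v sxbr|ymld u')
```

['kwj']

The backreference `\1` re-matches whatever the first group consumed, character for character.
Matches: at [0:7] match 'kwj kwj', group 1 = 'kwj'.
One capturing group, so `findall` returns just the captured substring from the one match — 1 in all.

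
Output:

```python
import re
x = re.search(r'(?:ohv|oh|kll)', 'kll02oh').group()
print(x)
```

Unlike `match`, `search` isn't anchored — it looks for the pattern anywhere in the string.
The match spans [0:3] → 'kll'.

kll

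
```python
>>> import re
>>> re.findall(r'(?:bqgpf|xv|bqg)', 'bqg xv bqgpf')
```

Alternation tries branches left to right and keeps the first one that lets the overall match succeed at that position.
With no groups in the pattern, `findall` gives back each whole match — 3 here.

['bqg', 'xv', 'bqgpf']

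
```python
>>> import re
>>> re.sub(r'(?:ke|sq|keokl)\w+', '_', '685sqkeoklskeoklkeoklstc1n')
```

Matches: at [3:26] → 'sqkeoklskeoklkeoklstc1n'.
Every occurrence is swapped for '_'.

'685_'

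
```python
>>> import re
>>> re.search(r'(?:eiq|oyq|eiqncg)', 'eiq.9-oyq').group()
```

'eiq'

Unlike `match`, `search` isn't anchored — it looks for the pattern anywhere in the string.
The match spans [0:3] → 'eiq'.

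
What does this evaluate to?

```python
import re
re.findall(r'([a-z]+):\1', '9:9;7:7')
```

[]

After group 1 captures some text, `\1` only succeeds where that same text appears again.
Because there's exactly one group, `findall` drops the full match and keeps group 1 from each hit.
Nothing in the string satisfies the pattern, so the list is empty.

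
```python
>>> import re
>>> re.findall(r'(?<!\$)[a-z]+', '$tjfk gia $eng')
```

`(?!…)`/`(?<!…)` only lets a position through if the neighbouring text does NOT match; no characters are consumed.
Matches: at [2:5] → 'jfk'; at [6:9] → 'gia'; at [12:14] → 'ng'.
With no groups in the pattern, `findall` gives back each whole match — 3 here.

['jfk', 'gia', 'ng']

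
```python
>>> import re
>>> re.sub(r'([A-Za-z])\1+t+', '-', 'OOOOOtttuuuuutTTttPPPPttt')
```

'----'

`\1` is not a pattern — it's the concrete string captured by group 1, re-applied verbatim.
Every occurrence is swapped for '-'.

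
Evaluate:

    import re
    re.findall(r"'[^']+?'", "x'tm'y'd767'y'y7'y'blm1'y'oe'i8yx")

Scanning left to right: at [1:5] → "'tm'"; at [6:12] → "'d767'"; at [13:17] → "'y7'"; at [18:24] → "'blm1'"; at [25:29] → "'oe'".
`findall` yields the raw match text (5 of them) because the pattern has no groups.

["'tm'", "'d767'", "'y7'", "'blm1'", "'oe'"]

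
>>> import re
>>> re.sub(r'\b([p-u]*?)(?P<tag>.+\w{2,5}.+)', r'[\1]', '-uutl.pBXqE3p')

'-[]'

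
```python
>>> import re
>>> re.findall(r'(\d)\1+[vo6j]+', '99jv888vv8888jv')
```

['9', '8', '8']

`\1` is not a pattern — it's the concrete string captured by group 1, re-applied verbatim.
With a single group, `findall` returns only what that group captured — 3 items.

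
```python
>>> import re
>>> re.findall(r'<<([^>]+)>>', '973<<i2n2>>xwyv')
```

['i2n2']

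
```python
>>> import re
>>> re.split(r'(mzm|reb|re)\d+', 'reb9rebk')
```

['', 'reb', 'rebk']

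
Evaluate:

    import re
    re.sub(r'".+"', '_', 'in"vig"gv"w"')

Matches: at [2:12] → '"vig"gv"w"'.
`sub` substitutes '_' at each match site.

'in_'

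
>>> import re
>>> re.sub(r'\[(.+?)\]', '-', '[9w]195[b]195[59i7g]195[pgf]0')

'-195-195-195-0'

A `+?`/`*?`/`{m,n}?` starts at its minimum and grows only as far as needed for what follows to match.
Matches: at [0:4] → '[9w]'; at [7:10] → '[b]'; at [13:20] → '[59i7g]'; at [23:28] → '[pgf]'.
Every occurrence is swapped for '-'.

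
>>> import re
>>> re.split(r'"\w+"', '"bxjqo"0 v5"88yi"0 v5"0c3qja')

['', '0 v5', '0 v5"0c3qja']

Matches to split on: at [0:7] → '"bxjqo"'; at [11:17] → '"88yi"'.
Each match becomes a cut point; 3 segments remain.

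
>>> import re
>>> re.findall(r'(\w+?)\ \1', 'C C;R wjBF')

`\1` is not a pattern — it's the concrete string captured by group 1, re-applied verbatim.
Walking the string: at [0:3] match 'C C', group 1 = 'C'.
With a single group, `findall` returns only what that group captured — 1 item.

['C']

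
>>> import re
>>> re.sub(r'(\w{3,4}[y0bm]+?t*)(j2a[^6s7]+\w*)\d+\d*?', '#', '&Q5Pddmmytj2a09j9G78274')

This matches 3 to 4 of a word character, then one or more of one of [y0bm] (lazy), then zero or more of a literal 't' (captured); then the literal 'j2a', then one or more of any character except [6s7], then zero or more of a word character (captured); then one or more of a digit; then zero or more of a digit (lazy).
Matches: at [2:23] → '5Pddmmytj2a09j9G78274'.
Every occurrence is swapped for '#'.

'&Q#'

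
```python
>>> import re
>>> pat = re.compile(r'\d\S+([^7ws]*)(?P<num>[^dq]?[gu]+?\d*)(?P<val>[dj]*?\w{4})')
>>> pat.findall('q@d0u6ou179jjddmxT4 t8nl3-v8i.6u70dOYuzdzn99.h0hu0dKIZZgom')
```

[(' t8nl3-v8i.6', 'u70', 'dOYu'), ('', 'u0', 'dKIZ')]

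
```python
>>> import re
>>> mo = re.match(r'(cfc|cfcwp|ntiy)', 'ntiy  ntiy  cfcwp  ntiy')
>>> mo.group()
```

'ntiy'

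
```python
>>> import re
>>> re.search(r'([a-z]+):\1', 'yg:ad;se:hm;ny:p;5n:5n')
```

The backreference `\1` re-matches whatever the first group consumed, character for character.
`search` walks the string left to right and returns the first match it finds.
Here nothing in the string fits, so the call returns None.

None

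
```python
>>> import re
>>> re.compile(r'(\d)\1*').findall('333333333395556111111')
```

After group 1 captures some text, `\1` only succeeds where that same text appears again.
One capturing group, so `findall` returns just the captured substring from each match — 5 in all.

['3', '9', '5', '6', '1']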